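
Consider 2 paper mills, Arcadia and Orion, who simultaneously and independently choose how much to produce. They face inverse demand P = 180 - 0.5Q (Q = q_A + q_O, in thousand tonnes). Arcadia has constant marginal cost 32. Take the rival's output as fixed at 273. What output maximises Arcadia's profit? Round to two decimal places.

With the rival's output fixed at 273, Arcadia's profit is π_A = (180 - (1/2)·273 - (1/2)q_A)q_A - (32q_A) = (87/2 - (1/2)q_A)q_A - (32q_A).
∂π_A/∂q_A = 23/2 - q_A = 0, so q_A = 23/2.

11.50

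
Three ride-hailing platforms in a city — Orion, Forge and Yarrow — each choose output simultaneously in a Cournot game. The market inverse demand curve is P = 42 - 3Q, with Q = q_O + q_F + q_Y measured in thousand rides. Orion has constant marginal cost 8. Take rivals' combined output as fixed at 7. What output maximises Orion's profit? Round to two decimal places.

With rivals' combined output fixed at 7, Orion's profit is π_O = (42 - 3·7 - 3q_O)q_O - (8q_O) = (21 - 3q_O)q_O - (8q_O).
∂π_O/∂q_O = 13 - 6q_O = 0, so q_O = 13/6.

2.17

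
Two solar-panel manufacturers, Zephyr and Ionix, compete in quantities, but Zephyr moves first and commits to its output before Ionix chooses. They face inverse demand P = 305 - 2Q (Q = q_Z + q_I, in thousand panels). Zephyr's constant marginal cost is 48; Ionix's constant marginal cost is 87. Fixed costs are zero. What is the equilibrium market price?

122

Solve by backward induction. Given q_Z, the follower Ionix maximises π_I = (305 - 2q_Z - 2q_I)q_I - 87q_I.
Setting the follower's marginal profit to zero, 218 - 2q_Z - 4q_I = 0, i.e. q_I = (218 - 2q_Z)/4.
The leader anticipates this reaction. Substituting into P = 305 - 2Q gives P = 196 - q_Z, so π_Z = (196 - q_Z)q_Z - 48q_Z.
The leader's first-order condition 148 - 2q_Z = 0 yields q_Z = 74.
Then q_I = (218 - 2·74)/4 = 35/2.
Total output Q = 183/2, so price P = 305 - 2·(183/2) = 122.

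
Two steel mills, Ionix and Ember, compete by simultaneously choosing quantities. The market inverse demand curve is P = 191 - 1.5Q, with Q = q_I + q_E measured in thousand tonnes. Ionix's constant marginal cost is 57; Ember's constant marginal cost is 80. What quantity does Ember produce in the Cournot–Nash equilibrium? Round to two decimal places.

19.56

Ionix's profit: π_I = (191 - 1.5Q)q_I - (57q_I). Setting ∂π_I/∂q_I = 0: 134 - 3q_I - (3/2)(q_E) = 0.
Ember's profit: π_E = (191 - 1.5Q)q_E - (80q_E). Setting ∂π_E/∂q_E = 0: 111 - 3q_E - (3/2)(q_I) = 0.
Best responses: q_I = (134 - (3/2)q_E)/3, q_E = (111 - (3/2)q_I)/3.
Solving the pair: q_I = 314/9, q_E = 176/9.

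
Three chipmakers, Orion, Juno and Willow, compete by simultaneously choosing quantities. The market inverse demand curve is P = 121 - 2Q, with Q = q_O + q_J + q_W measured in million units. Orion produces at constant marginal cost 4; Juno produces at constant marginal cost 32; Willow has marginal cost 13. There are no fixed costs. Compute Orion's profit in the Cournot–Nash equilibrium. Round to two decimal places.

Orion's profit: π_O = (121 - 2Q)q_O - (4q_O). Setting ∂π_O/∂q_O = 0: 117 - 4q_O - 2(q_J + q_W) = 0.
Juno's profit: π_J = (121 - 2Q)q_J - (32q_J). Setting ∂π_J/∂q_J = 0: 89 - 4q_J - 2(q_O + q_W) = 0.
Willow's first-order condition: 108 - 4q_W - 2(q_O + q_J) = 0.
Adding the 3 first-order conditions: 314 − 8Q = 0, so Q = 157/4.
Back-substituting: q_O = (117 − 157/2)/2 = 77/4, q_J = (89 − 157/2)/2 = 21/4, q_W = (108 − 157/2)/2 = 59/4.
Price P = 121 - 2·(157/4) = 85/2.
Orion's profit: (85/2 - 4)·(77/4) = 741.1250.

741.13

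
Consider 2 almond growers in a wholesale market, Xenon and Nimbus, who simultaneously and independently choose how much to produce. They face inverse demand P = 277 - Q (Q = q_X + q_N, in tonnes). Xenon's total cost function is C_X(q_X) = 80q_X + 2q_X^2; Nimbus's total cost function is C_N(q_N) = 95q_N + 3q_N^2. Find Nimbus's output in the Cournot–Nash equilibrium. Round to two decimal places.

19.04

Xenon's profit: π_X = (277 - Q)q_X - (80q_X + 2q_X²). Setting ∂π_X/∂q_X = 0: 197 - 6q_X - (q_N) = 0.
Nimbus's first-order condition: 182 - 8q_N - (q_X) = 0.
So q_X = (197 - q_N)/6 and q_N = (182 - q_X)/8.
Substituting one into the other gives q_X = 1394/47 and q_N = 895/47.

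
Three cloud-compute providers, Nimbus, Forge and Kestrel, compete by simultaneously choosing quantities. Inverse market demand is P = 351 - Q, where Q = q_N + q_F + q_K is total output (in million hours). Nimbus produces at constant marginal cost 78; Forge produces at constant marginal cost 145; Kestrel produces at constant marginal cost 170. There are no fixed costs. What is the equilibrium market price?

Nimbus's profit: π_N = (351 - Q)q_N - (78q_N). Setting ∂π_N/∂q_N = 0: 273 - 2q_N - (q_F + q_K) = 0.
Forge's first-order condition: 206 - 2q_F - (q_N + q_K) = 0.
Kestrel's profit: π_K = (351 - Q)q_K - (170q_K). Setting ∂π_K/∂q_K = 0: 181 - 2q_K - (q_N + q_F) = 0.
Adding the 3 first-order conditions: 660 − 4Q = 0, so Q = 165.
Back-substituting: q_N = (273 − 165) = 108, q_F = (206 − 165) = 41, q_K = (181 − 165) = 16.
Total output Q = 165, so price P = 351 - 165 = 186.

186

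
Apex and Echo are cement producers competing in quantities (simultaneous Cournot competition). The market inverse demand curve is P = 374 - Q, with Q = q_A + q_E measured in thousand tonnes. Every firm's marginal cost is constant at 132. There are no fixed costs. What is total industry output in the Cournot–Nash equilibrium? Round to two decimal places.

A representative firm's profit is π_i = q_i(374 - Q) - 132q_i.
Setting ∂π_i/∂q_i = 0 with rivals' quantities fixed: 242 - 2q_i - q_j = 0.
With identical firms every q_j equals q_i, so q_j = q_i and 242 = 3q_i, giving q_i = 242/3.
Total output Q = 242/3 + 242/3 = 484/3.

161.33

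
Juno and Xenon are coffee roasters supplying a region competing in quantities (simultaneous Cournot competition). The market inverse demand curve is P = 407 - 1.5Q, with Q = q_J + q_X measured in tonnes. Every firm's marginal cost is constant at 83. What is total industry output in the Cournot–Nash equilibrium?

Each firm earns π_i = (407 - 1.5Q)q_i - 83q_i.
Setting ∂π_i/∂q_i = 0 with rivals' quantities fixed: 324 - 3q_i - (3/2)q_j = 0.
With identical firms every q_j equals q_i, so q_j = q_i and 324 = (9/2)q_i, giving q_i = 72.
Total output Q = 72 + 72 = 144.

144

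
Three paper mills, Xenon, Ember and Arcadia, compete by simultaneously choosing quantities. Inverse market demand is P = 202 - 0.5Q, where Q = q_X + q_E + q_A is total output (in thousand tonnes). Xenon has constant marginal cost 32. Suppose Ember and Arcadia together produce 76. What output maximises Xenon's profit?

With rivals' combined output fixed at 76, Xenon's profit is π_X = (202 - (1/2)·76 - (1/2)q_X)q_X - (32q_X) = (164 - (1/2)q_X)q_X - (32q_X).
∂π_X/∂q_X = 132 - q_X = 0, so q_X = 132.

132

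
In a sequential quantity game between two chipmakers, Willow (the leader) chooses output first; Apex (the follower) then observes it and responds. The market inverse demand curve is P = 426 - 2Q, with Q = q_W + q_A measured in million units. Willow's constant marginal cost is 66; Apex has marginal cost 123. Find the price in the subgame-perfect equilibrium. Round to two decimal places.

Solve by backward induction. Given q_W, the follower Apex maximises π_A = (426 - 2q_W - 2q_A)q_A - 123q_A.
Setting the follower's marginal profit to zero, 303 - 2q_W - 4q_A = 0, i.e. q_A = (303 - 2q_W)/4.
The leader anticipates this reaction. Substituting into P = 426 - 2Q gives P = 549/2 - q_W, so π_W = (549/2 - q_W)q_W - 66q_W.
Leader FOC: 417/2 - 2q_W = 0, so q_W = 417/4.
Then q_A = (303 - 2·(417/4))/4 = 189/8.
Total output Q = 1023/8, so price P = 426 - 2·(1023/8) = 681/4.

170.25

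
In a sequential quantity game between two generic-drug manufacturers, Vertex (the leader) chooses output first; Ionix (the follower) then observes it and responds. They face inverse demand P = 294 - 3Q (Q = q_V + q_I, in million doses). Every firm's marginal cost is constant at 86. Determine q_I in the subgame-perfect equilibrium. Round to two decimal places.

The follower Ionix best-responds to any q_V: π_I = (294 - 3Q)q_I - 86q_I.
Follower FOC: 208 - 3q_V - 6q_I = 0, so q_I(q_V) = (208 - 3q_V)/6.
Vertex substitutes q_I(q_V) into its own profit: π_V = q_V(294 - 3q_V - (208 - 3q_V)/2) - 86q_V = (190 - (3/2)q_V)q_V - 86q_V.
Maximising: ∂π_V/∂q_V = 104 - 3q_V = 0, giving q_V = 104/3.
Then q_I = (208 - 3·(104/3))/6 = 52/3.

17.33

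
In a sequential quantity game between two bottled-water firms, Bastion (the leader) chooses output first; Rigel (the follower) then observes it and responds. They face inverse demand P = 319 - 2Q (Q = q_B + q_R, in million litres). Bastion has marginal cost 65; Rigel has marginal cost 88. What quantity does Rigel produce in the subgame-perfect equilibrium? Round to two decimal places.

23.13

Solve by backward induction. Given q_B, the follower Rigel maximises π_R = (319 - 2q_B - 2q_R)q_R - 88q_R.
∂π_R/∂q_R = 231 - 2q_B - 4q_R = 0 gives the reaction function q_R = (231 - 2q_B)/4.
The leader anticipates this reaction. Substituting into P = 319 - 2Q gives P = 407/2 - q_B, so π_B = (407/2 - q_B)q_B - 65q_B.
Maximising: ∂π_B/∂q_B = 277/2 - 2q_B = 0, giving q_B = 277/4.
Then q_R = (231 - 2·(277/4))/4 = 185/8.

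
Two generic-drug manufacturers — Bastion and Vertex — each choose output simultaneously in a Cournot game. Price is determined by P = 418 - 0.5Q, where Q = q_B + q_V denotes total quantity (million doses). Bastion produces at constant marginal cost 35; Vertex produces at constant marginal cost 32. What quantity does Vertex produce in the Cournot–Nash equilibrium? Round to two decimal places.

Bastion's profit: π_B = (418 - 0.5Q)q_B - (35q_B). Setting ∂π_B/∂q_B = 0: 383 - q_B - (1/2)(q_V) = 0.
Vertex's profit: π_V = (418 - 0.5Q)q_V - (32q_V). Setting ∂π_V/∂q_V = 0: 386 - q_V - (1/2)(q_B) = 0.
Rearranging gives the reaction functions q_B = (383 - (1/2)q_V) and q_V = (386 - (1/2)q_B).
Substituting one into the other gives q_B = 760/3 and q_V = 778/3.

259.33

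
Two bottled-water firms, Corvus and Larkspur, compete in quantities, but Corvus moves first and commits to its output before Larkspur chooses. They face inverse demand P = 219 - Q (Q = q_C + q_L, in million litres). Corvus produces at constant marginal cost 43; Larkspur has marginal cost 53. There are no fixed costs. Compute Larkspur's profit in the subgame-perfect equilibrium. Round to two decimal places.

Solve by backward induction. Given q_C, the follower Larkspur maximises π_L = (219 - q_C - q_L)q_L - 53q_L.
∂π_L/∂q_L = 166 - q_C - 2q_L = 0 gives the reaction function q_L = (166 - q_C)/2.
The leader anticipates this reaction. Substituting into P = 219 - Q gives P = 136 - (1/2)q_C, so π_C = (136 - (1/2)q_C)q_C - 43q_C.
The leader's first-order condition 93 - q_C = 0 yields q_C = 93.
Then q_L = (166 - 93)/2 = 73/2.
Price P = 219 - 259/2 = 179/2.
Larkspur's profit: (179/2 - 53)·(73/2) = 1332.2500.

1332.25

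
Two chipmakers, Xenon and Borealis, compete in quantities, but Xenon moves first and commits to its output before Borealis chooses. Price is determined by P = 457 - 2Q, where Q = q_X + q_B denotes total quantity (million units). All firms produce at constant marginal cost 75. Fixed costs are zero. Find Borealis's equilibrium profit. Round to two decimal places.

4560.13

The follower Borealis best-responds to any q_X: π_B = (457 - 2Q)q_B - 75q_B.
Setting the follower's marginal profit to zero, 382 - 2q_X - 4q_B = 0, i.e. q_B = (382 - 2q_X)/4.
The leader anticipates this reaction. Substituting into P = 457 - 2Q gives P = 266 - q_X, so π_X = (266 - q_X)q_X - 75q_X.
Maximising: ∂π_X/∂q_X = 191 - 2q_X = 0, giving q_X = 191/2.
Then q_B = (382 - 2·(191/2))/4 = 191/4.
Price P = 457 - 2·(573/4) = 341/2.
Borealis's profit: (341/2 - 75)·(191/4) = 4560.1250.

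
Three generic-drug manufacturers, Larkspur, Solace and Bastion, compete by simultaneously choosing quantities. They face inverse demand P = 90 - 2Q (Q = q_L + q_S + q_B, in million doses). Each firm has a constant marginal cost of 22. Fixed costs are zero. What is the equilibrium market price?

39

A representative firm's profit is π_i = q_i(90 - 2Q) - 22q_i.
Setting ∂π_i/∂q_i = 0 with rivals' quantities fixed: 68 - 4q_i - 2·Σ_{j≠i} q_j = 0.
With identical firms every q_j equals q_i, so Σ_{j≠i} q_j = 2q_i and 68 = 8q_i, giving q_i = 17/2.
Total output Q = 51/2, so price P = 90 - 2·(51/2) = 39.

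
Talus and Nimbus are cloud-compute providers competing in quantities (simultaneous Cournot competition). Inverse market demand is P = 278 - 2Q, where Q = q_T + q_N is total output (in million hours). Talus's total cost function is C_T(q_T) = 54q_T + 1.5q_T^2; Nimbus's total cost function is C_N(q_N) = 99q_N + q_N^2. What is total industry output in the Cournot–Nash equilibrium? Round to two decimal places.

Talus's profit: π_T = (278 - 2Q)q_T - (54q_T + (3/2)q_T²). Setting ∂π_T/∂q_T = 0: 224 - 7q_T - 2(q_N) = 0.
Nimbus's profit: π_N = (278 - 2Q)q_N - (99q_N + q_N²). Setting ∂π_N/∂q_N = 0: 179 - 6q_N - 2(q_T) = 0.
Best responses: q_T = (224 - 2q_N)/7, q_N = (179 - 2q_T)/6.
Substituting one into the other gives q_T = 493/19 and q_N = 805/38.
Total output Q = 493/19 + 805/38 = 1791/38.

47.13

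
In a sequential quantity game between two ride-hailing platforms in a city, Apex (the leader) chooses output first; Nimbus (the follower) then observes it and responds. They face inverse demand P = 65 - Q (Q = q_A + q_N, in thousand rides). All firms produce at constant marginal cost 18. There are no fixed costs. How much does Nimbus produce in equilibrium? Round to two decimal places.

11.75

The follower Nimbus best-responds to any q_A: π_N = (65 - Q)q_N - 18q_N.
Follower FOC: 47 - q_A - 2q_N = 0, so q_N(q_A) = (47 - q_A)/2.
Apex substitutes q_N(q_A) into its own profit: π_A = q_A(65 - q_A - (47 - q_A)/2) - 18q_A = (83/2 - (1/2)q_A)q_A - 18q_A.
Leader FOC: 47/2 - q_A = 0, so q_A = 47/2.
Then q_N = (47 - 47/2)/2 = 47/4.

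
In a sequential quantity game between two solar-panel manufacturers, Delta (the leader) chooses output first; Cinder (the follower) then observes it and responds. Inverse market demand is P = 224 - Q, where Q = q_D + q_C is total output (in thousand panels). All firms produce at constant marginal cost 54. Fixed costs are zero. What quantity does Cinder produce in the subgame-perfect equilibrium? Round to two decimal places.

Solve by backward induction. Given q_D, the follower Cinder maximises π_C = (224 - q_D - q_C)q_C - 54q_C.
Setting the follower's marginal profit to zero, 170 - q_D - 2q_C = 0, i.e. q_C = (170 - q_D)/2.
The leader anticipates this reaction. Substituting into P = 224 - Q gives P = 139 - (1/2)q_D, so π_D = (139 - (1/2)q_D)q_D - 54q_D.
The leader's first-order condition 85 - q_D = 0 yields q_D = 85.
Then q_C = (170 - 85)/2 = 85/2.

42.50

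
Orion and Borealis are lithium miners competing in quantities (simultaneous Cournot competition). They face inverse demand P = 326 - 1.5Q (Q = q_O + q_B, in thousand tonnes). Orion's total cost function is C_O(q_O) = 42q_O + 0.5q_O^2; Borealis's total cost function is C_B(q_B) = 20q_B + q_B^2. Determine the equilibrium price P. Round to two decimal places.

177.35

Orion's profit: π_O = (326 - 1.5Q)q_O - (42q_O + (1/2)q_O²). Setting ∂π_O/∂q_O = 0: 284 - 4q_O - (3/2)(q_B) = 0.
Borealis's profit: π_B = (326 - 1.5Q)q_B - (20q_B + q_B²). Setting ∂π_B/∂q_B = 0: 306 - 5q_B - (3/2)(q_O) = 0.
Rearranging gives the reaction functions q_O = (284 - (3/2)q_B)/4 and q_B = (306 - (3/2)q_O)/5.
Solving the pair: q_O = 54.1408, q_B = 44.9577.
Total output Q = 99.0986, so price P = 326 - (3/2)·99.0986 = 177.3521.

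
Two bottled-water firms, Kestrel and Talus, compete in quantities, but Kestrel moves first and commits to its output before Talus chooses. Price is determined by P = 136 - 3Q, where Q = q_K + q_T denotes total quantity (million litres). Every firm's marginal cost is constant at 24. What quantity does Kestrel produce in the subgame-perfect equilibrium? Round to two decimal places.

Solve by backward induction. Given q_K, the follower Talus maximises π_T = (136 - 3q_K - 3q_T)q_T - 24q_T.
∂π_T/∂q_T = 112 - 3q_K - 6q_T = 0 gives the reaction function q_T = (112 - 3q_K)/6.
The leader anticipates this reaction. Substituting into P = 136 - 3Q gives P = 80 - (3/2)q_K, so π_K = (80 - (3/2)q_K)q_K - 24q_K.
Maximising: ∂π_K/∂q_K = 56 - 3q_K = 0, giving q_K = 56/3.
Then q_T = (112 - 3·(56/3))/6 = 28/3.

18.67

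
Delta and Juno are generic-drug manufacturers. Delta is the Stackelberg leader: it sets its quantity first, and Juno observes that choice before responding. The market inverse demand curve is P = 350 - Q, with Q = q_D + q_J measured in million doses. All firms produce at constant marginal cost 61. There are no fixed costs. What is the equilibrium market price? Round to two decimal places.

133.25

Solve by backward induction. Given q_D, the follower Juno maximises π_J = (350 - q_D - q_J)q_J - 61q_J.
Follower FOC: 289 - q_D - 2q_J = 0, so q_J(q_D) = (289 - q_D)/2.
Delta substitutes q_J(q_D) into its own profit: π_D = q_D(350 - q_D - (289 - q_D)/2) - 61q_D = (411/2 - (1/2)q_D)q_D - 61q_D.
Maximising: ∂π_D/∂q_D = 289/2 - q_D = 0, giving q_D = 289/2.
Then q_J = (289 - 289/2)/2 = 289/4.
Total output Q = 867/4, so price P = 350 - 867/4 = 533/4.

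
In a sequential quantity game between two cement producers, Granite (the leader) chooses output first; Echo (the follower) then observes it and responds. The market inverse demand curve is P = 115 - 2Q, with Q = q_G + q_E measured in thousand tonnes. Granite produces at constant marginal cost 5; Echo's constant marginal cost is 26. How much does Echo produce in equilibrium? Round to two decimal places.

5.88

Solve by backward induction. Given q_G, the follower Echo maximises π_E = (115 - 2q_G - 2q_E)q_E - 26q_E.
Follower FOC: 89 - 2q_G - 4q_E = 0, so q_E(q_G) = (89 - 2q_G)/4.
The leader anticipates this reaction. Substituting into P = 115 - 2Q gives P = 141/2 - q_G, so π_G = (141/2 - q_G)q_G - 5q_G.
The leader's first-order condition 131/2 - 2q_G = 0 yields q_G = 131/4.
Then q_E = (89 - 2·(131/4))/4 = 47/8.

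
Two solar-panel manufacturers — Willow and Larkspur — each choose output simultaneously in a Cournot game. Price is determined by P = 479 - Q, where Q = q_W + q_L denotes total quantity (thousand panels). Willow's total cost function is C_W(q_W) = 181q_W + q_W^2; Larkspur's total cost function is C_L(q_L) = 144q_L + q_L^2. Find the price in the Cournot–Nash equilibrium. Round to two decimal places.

Willow's profit: π_W = (479 - Q)q_W - (181q_W + q_W²). Setting ∂π_W/∂q_W = 0: 298 - 4q_W - (q_L) = 0.
Larkspur's profit: π_L = (479 - Q)q_L - (144q_L + q_L²). Setting ∂π_L/∂q_L = 0: 335 - 4q_L - (q_W) = 0.
Best responses: q_W = (298 - q_L)/4, q_L = (335 - q_W)/4.
Solving the pair: q_W = 857/15, q_L = 1042/15.
Total output Q = 633/5, so price P = 479 - 633/5 = 1762/5.

352.40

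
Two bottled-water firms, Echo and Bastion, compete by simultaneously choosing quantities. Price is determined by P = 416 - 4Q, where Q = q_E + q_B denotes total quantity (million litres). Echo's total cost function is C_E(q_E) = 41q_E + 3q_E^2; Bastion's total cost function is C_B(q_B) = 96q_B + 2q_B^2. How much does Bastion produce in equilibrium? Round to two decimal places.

Echo's profit: π_E = (416 - 4Q)q_E - (41q_E + 3q_E²). Setting ∂π_E/∂q_E = 0: 375 - 14q_E - 4(q_B) = 0.
Bastion's first-order condition: 320 - 12q_B - 4(q_E) = 0.
Best responses: q_E = (375 - 4q_B)/14, q_B = (320 - 4q_E)/12.
Solving the pair: q_E = 805/38, q_B = 745/38.

19.61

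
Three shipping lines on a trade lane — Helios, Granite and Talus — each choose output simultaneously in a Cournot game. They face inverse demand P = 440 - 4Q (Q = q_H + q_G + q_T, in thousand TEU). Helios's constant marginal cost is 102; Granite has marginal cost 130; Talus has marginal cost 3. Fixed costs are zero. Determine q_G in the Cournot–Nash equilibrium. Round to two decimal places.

9.69

Helios's profit: π_H = (440 - 4Q)q_H - (102q_H). Setting ∂π_H/∂q_H = 0: 338 - 8q_H - 4(q_G + q_T) = 0.
Granite's first-order condition: 310 - 8q_G - 4(q_H + q_T) = 0.
Talus's first-order condition: 437 - 8q_T - 4(q_H + q_G) = 0.
Adding the 3 conditions: 1085 − 8Q − 8Q = 0, i.e. Q = 1085/16.
Back-substituting: q_H = (338 − 1085/4)/4 = 267/16, q_G = (310 − 1085/4)/4 = 155/16, q_T = (437 − 1085/4)/4 = 663/16.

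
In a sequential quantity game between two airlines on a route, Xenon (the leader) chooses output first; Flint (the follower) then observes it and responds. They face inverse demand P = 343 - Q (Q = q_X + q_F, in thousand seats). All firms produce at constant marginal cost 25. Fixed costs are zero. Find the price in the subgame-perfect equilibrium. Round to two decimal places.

104.50

The follower Flint best-responds to any q_X: π_F = (343 - Q)q_F - 25q_F.
∂π_F/∂q_F = 318 - q_X - 2q_F = 0 gives the reaction function q_F = (318 - q_X)/2.
Xenon substitutes q_F(q_X) into its own profit: π_X = q_X(343 - q_X - (318 - q_X)/2) - 25q_X = (184 - (1/2)q_X)q_X - 25q_X.
Leader FOC: 159 - q_X = 0, so q_X = 159.
Then q_F = (318 - 159)/2 = 159/2.
Total output Q = 477/2, so price P = 343 - 477/2 = 209/2.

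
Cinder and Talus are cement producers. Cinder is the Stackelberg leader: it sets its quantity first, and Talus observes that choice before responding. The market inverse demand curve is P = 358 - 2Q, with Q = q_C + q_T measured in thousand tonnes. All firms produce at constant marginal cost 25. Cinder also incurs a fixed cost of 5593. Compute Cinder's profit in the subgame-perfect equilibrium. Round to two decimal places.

Solve by backward induction. Given q_C, the follower Talus maximises π_T = (358 - 2q_C - 2q_T)q_T - 25q_T.
Setting the follower's marginal profit to zero, 333 - 2q_C - 4q_T = 0, i.e. q_T = (333 - 2q_C)/4.
The leader anticipates this reaction. Substituting into P = 358 - 2Q gives P = 383/2 - q_C, so π_C = (383/2 - q_C)q_C - 25q_C.
Leader FOC: 333/2 - 2q_C = 0, so q_C = 333/4.
Then q_T = (333 - 2·(333/4))/4 = 333/8.
Price P = 358 - 2·(999/8) = 433/4.
Cinder's profit: (433/4 - 25)·(333/4) - 5593 = 1337.5625.

1337.56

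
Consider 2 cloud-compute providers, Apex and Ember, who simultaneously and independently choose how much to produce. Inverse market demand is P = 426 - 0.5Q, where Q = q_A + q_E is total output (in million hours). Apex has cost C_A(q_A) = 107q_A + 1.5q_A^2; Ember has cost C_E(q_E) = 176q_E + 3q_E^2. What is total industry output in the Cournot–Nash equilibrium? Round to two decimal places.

106.25

Apex's profit: π_A = (426 - 0.5Q)q_A - (107q_A + (3/2)q_A²). Setting ∂π_A/∂q_A = 0: 319 - 4q_A - (1/2)(q_E) = 0.
Ember's first-order condition: 250 - 7q_E - (1/2)(q_A) = 0.
Best responses: q_A = (319 - (1/2)q_E)/4, q_E = (250 - (1/2)q_A)/7.
Substituting one into the other gives q_A = 75.9640 and q_E = 30.2883.
Total output Q = 75.9640 + 30.2883 = 106.2523.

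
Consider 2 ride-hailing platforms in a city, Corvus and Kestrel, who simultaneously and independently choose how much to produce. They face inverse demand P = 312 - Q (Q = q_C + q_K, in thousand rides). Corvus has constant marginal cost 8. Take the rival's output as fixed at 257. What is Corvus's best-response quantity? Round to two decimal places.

23.50

With the rival's output fixed at 257, Corvus's profit is π_C = (312 - 257 - q_C)q_C - (8q_C) = (55 - q_C)q_C - (8q_C).
∂π_C/∂q_C = 47 - 2q_C = 0, so q_C = 47/2.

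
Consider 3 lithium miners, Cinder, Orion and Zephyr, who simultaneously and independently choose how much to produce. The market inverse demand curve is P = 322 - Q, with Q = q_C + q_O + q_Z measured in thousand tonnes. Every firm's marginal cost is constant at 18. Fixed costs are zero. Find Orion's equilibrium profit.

5776

Each firm earns π_i = (322 - Q)q_i - 18q_i.
Setting ∂π_i/∂q_i = 0 with rivals' quantities fixed: 304 - 2q_i - Σ_{j≠i} q_j = 0.
With identical firms every q_j equals q_i, so Σ_{j≠i} q_j = 2q_i and 304 = 4q_i, giving q_i = 76.
Price P = 322 - 228 = 94.
Orion's profit: (94 - 18)·76 = 5776.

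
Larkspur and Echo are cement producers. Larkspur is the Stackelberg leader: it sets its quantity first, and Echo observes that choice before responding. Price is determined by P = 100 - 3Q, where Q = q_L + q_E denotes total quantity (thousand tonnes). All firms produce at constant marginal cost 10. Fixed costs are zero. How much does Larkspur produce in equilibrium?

The follower Echo best-responds to any q_L: π_E = (100 - 3Q)q_E - 10q_E.
Setting the follower's marginal profit to zero, 90 - 3q_L - 6q_E = 0, i.e. q_E = (90 - 3q_L)/6.
The leader anticipates this reaction. Substituting into P = 100 - 3Q gives P = 55 - (3/2)q_L, so π_L = (55 - (3/2)q_L)q_L - 10q_L.
Leader FOC: 45 - 3q_L = 0, so q_L = 15.
Then q_E = (90 - 3·15)/6 = 15/2.

15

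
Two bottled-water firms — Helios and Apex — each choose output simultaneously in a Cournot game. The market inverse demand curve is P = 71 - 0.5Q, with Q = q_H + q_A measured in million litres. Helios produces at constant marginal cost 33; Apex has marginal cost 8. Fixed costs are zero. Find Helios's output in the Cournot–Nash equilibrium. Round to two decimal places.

Helios's profit: π_H = (71 - 0.5Q)q_H - (33q_H). Setting ∂π_H/∂q_H = 0: 38 - q_H - (1/2)(q_A) = 0.
Apex's first-order condition: 63 - q_A - (1/2)(q_H) = 0.
Rearranging gives the reaction functions q_H = (38 - (1/2)q_A) and q_A = (63 - (1/2)q_H).
Substituting one into the other gives q_H = 26/3 and q_A = 176/3.

8.67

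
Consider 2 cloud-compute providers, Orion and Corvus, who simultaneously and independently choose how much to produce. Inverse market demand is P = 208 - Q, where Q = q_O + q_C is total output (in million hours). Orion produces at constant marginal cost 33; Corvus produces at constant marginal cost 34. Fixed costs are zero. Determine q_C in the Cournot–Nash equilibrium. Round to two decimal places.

57.67

Orion's profit: π_O = (208 - Q)q_O - (33q_O). Setting ∂π_O/∂q_O = 0: 175 - 2q_O - (q_C) = 0.
Corvus's first-order condition: 174 - 2q_C - (q_O) = 0.
Best responses: q_O = (175 - q_C)/2, q_C = (174 - q_O)/2.
Solving the pair: q_O = 176/3, q_C = 173/3.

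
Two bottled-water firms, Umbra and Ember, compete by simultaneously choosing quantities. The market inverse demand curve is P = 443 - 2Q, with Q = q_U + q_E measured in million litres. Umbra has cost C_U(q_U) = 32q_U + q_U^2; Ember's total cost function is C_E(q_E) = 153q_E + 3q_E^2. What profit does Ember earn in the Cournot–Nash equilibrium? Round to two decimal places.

1343.63

Umbra's profit: π_U = (443 - 2Q)q_U - (32q_U + q_U²). Setting ∂π_U/∂q_U = 0: 411 - 6q_U - 2(q_E) = 0.
Ember's profit: π_E = (443 - 2Q)q_E - (153q_E + 3q_E²). Setting ∂π_E/∂q_E = 0: 290 - 10q_E - 2(q_U) = 0.
So q_U = (411 - 2q_E)/6 and q_E = (290 - 2q_U)/10.
Substituting one into the other gives q_U = 1765/28 and q_E = 459/28.
Price P = 443 - 2·(556/7) = 1989/7.
Ember's profit: (1989/7)·(459/28) - 153·(459/28) - 3(459/28)² = 1343.6288.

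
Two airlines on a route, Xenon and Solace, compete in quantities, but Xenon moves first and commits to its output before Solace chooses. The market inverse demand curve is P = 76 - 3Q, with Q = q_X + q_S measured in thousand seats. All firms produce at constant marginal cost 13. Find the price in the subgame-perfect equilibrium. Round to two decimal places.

28.75

Solve by backward induction. Given q_X, the follower Solace maximises π_S = (76 - 3q_X - 3q_S)q_S - 13q_S.
Follower FOC: 63 - 3q_X - 6q_S = 0, so q_S(q_X) = (63 - 3q_X)/6.
Xenon substitutes q_S(q_X) into its own profit: π_X = q_X(76 - 3q_X - (63 - 3q_X)/2) - 13q_X = (89/2 - (3/2)q_X)q_X - 13q_X.
Maximising: ∂π_X/∂q_X = 63/2 - 3q_X = 0, giving q_X = 21/2.
Then q_S = (63 - 3·(21/2))/6 = 21/4.
Total output Q = 63/4, so price P = 76 - 3·(63/4) = 115/4.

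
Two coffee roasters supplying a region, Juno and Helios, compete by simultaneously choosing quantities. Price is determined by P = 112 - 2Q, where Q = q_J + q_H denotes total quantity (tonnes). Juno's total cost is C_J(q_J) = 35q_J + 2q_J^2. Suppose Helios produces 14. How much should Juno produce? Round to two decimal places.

6.13

With the rival's output fixed at 14, Juno's profit is π_J = (112 - 2·14 - 2q_J)q_J - (35q_J + 2q_J²) = (84 - 2q_J)q_J - (35q_J + 2q_J²).
∂π_J/∂q_J = 49 - 8q_J = 0, so q_J = 49/8.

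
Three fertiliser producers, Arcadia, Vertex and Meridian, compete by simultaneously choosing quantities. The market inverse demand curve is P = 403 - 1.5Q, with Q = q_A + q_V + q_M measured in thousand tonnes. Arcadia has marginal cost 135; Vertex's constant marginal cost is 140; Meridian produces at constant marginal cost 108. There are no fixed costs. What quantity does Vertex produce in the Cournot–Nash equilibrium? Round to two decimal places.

Arcadia's profit: π_A = (403 - 1.5Q)q_A - (135q_A). Setting ∂π_A/∂q_A = 0: 268 - 3q_A - (3/2)(q_V + q_M) = 0.
Vertex's profit: π_V = (403 - 1.5Q)q_V - (140q_V). Setting ∂π_V/∂q_V = 0: 263 - 3q_V - (3/2)(q_A + q_M) = 0.
Meridian's first-order condition: 295 - 3q_M - (3/2)(q_A + q_V) = 0.
Adding the 3 conditions: 826 − 3Q − 3Q = 0, i.e. Q = 413/3.
Back-substituting: q_A = (268 − 413/2)/(3/2) = 41, q_V = (263 − 413/2)/(3/2) = 113/3, q_M = (295 − 413/2)/(3/2) = 59.

37.67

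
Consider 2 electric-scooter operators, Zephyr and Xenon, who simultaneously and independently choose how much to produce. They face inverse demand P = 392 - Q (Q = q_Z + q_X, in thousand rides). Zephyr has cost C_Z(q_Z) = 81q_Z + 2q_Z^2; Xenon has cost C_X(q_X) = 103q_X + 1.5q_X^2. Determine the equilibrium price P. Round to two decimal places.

299.28

Zephyr's profit: π_Z = (392 - Q)q_Z - (81q_Z + 2q_Z²). Setting ∂π_Z/∂q_Z = 0: 311 - 6q_Z - (q_X) = 0.
Xenon's first-order condition: 289 - 5q_X - (q_Z) = 0.
Rearranging gives the reaction functions q_Z = (311 - q_X)/6 and q_X = (289 - q_Z)/5.
Solving the pair: q_Z = 1266/29, q_X = 1423/29.
Total output Q = 92.7241, so price P = 392 - 92.7241 = 299.2759.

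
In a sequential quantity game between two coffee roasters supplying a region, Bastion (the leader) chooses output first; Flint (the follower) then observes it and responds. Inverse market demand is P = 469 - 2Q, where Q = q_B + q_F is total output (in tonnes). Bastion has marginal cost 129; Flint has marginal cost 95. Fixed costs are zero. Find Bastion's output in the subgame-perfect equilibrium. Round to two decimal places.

76.50

Solve by backward induction. Given q_B, the follower Flint maximises π_F = (469 - 2q_B - 2q_F)q_F - 95q_F.
Follower FOC: 374 - 2q_B - 4q_F = 0, so q_F(q_B) = (374 - 2q_B)/4.
The leader anticipates this reaction. Substituting into P = 469 - 2Q gives P = 282 - q_B, so π_B = (282 - q_B)q_B - 129q_B.
The leader's first-order condition 153 - 2q_B = 0 yields q_B = 153/2.
Then q_F = (374 - 2·(153/2))/4 = 221/4.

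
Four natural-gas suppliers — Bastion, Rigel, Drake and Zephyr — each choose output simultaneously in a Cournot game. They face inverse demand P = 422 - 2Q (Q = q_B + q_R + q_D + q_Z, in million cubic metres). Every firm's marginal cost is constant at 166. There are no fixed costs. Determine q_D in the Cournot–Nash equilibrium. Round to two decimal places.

25.60

A representative firm's profit is π_i = q_i(422 - 2Q) - 166q_i.
First-order condition (treating rivals' output as given): 256 - 4q_i - 2·Σ_{j≠i} q_j = 0.
With identical firms every q_j equals q_i, so Σ_{j≠i} q_j = 3q_i and 256 = 10q_i, giving q_i = 128/5.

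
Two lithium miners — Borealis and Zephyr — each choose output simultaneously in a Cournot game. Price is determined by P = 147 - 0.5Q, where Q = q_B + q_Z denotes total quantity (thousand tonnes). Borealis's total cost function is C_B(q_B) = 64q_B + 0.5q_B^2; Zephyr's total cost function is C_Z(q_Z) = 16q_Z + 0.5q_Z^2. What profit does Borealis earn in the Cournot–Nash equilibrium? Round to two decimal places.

718.24

Borealis's profit: π_B = (147 - 0.5Q)q_B - (64q_B + (1/2)q_B²). Setting ∂π_B/∂q_B = 0: 83 - 2q_B - (1/2)(q_Z) = 0.
Zephyr's first-order condition: 131 - 2q_Z - (1/2)(q_B) = 0.
So q_B = (83 - (1/2)q_Z)/2 and q_Z = (131 - (1/2)q_B)/2.
Substituting one into the other gives q_B = 134/5 and q_Z = 294/5.
Price P = 147 - (1/2)·(428/5) = 521/5.
Borealis's profit: (521/5)·(134/5) - 64·(134/5) - (1/2)(134/5)² = 718.2400.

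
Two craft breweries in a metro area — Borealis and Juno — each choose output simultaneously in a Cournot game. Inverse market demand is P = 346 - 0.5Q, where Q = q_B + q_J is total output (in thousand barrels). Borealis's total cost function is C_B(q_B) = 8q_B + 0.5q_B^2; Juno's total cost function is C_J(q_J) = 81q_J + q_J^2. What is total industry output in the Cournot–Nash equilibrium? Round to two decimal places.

Borealis's profit: π_B = (346 - 0.5Q)q_B - (8q_B + (1/2)q_B²). Setting ∂π_B/∂q_B = 0: 338 - 2q_B - (1/2)(q_J) = 0.
Juno's first-order condition: 265 - 3q_J - (1/2)(q_B) = 0.
Best responses: q_B = (338 - (1/2)q_J)/2, q_J = (265 - (1/2)q_B)/3.
Solving the pair: q_B = 153.3043, q_J = 1444/23.
Total output Q = 153.3043 + 1444/23 = 216.0870.

216.09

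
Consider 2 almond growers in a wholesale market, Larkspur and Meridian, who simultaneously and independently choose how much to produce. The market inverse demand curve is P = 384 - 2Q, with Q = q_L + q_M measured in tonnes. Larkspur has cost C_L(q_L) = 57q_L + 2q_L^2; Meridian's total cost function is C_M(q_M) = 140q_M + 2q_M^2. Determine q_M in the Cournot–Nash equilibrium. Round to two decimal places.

21.63

Larkspur's profit: π_L = (384 - 2Q)q_L - (57q_L + 2q_L²). Setting ∂π_L/∂q_L = 0: 327 - 8q_L - 2(q_M) = 0.
Meridian's first-order condition: 244 - 8q_M - 2(q_L) = 0.
So q_L = (327 - 2q_M)/8 and q_M = (244 - 2q_L)/8.
Solving the pair: q_L = 532/15, q_M = 649/30.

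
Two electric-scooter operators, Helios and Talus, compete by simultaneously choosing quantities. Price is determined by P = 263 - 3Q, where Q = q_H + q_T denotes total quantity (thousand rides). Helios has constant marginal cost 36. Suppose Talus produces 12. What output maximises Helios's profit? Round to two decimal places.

With the rival's output fixed at 12, Helios's profit is π_H = (263 - 3·12 - 3q_H)q_H - (36q_H) = (227 - 3q_H)q_H - (36q_H).
∂π_H/∂q_H = 191 - 6q_H = 0, so q_H = 191/6.

31.83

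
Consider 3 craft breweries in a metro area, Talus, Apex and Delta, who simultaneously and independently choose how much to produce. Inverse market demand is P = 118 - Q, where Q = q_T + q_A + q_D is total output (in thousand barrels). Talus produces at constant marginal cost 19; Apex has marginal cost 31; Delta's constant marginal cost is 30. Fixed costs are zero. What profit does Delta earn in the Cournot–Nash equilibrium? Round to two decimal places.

Talus's profit: π_T = (118 - Q)q_T - (19q_T). Setting ∂π_T/∂q_T = 0: 99 - 2q_T - (q_A + q_D) = 0.
Apex's profit: π_A = (118 - Q)q_A - (31q_A). Setting ∂π_A/∂q_A = 0: 87 - 2q_A - (q_T + q_D) = 0.
Delta's profit: π_D = (118 - Q)q_D - (30q_D). Setting ∂π_D/∂q_D = 0: 88 - 2q_D - (q_T + q_A) = 0.
Adding the 3 conditions: 274 − 2Q − 2Q = 0, i.e. Q = 137/2.
Back-substituting: q_T = (99 − 137/2) = 61/2, q_A = (87 − 137/2) = 37/2, q_D = (88 − 137/2) = 39/2.
Price P = 118 - 137/2 = 99/2.
Delta's profit: (99/2 - 30)·(39/2) = 1521/4.

380.25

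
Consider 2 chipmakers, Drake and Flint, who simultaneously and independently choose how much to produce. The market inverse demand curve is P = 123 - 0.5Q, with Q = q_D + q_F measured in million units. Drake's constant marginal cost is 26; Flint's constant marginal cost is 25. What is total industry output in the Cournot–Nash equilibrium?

130

Drake's profit: π_D = (123 - 0.5Q)q_D - (26q_D). Setting ∂π_D/∂q_D = 0: 97 - q_D - (1/2)(q_F) = 0.
Flint's profit: π_F = (123 - 0.5Q)q_F - (25q_F). Setting ∂π_F/∂q_F = 0: 98 - q_F - (1/2)(q_D) = 0.
Best responses: q_D = (97 - (1/2)q_F), q_F = (98 - (1/2)q_D).
Substituting one into the other gives q_D = 64 and q_F = 66.
Total output Q = 64 + 66 = 130.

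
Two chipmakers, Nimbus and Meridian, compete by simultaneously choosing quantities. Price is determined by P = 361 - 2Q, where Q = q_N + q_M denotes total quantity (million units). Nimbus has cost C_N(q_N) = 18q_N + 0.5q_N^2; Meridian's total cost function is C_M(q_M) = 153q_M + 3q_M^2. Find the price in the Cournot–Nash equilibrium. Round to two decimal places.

214.57

Nimbus's profit: π_N = (361 - 2Q)q_N - (18q_N + (1/2)q_N²). Setting ∂π_N/∂q_N = 0: 343 - 5q_N - 2(q_M) = 0.
Meridian's profit: π_M = (361 - 2Q)q_M - (153q_M + 3q_M²). Setting ∂π_M/∂q_M = 0: 208 - 10q_M - 2(q_N) = 0.
Rearranging gives the reaction functions q_N = (343 - 2q_M)/5 and q_M = (208 - 2q_N)/10.
Substituting one into the other gives q_N = 1507/23 and q_M = 177/23.
Total output Q = 1684/23, so price P = 361 - 2·(1684/23) = 214.5652.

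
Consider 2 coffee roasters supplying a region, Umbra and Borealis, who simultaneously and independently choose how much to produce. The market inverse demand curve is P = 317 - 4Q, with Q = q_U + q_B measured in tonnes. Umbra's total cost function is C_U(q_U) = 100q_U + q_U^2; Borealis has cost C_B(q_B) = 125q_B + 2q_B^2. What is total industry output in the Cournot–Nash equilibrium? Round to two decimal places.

Umbra's profit: π_U = (317 - 4Q)q_U - (100q_U + q_U²). Setting ∂π_U/∂q_U = 0: 217 - 10q_U - 4(q_B) = 0.
Borealis's first-order condition: 192 - 12q_B - 4(q_U) = 0.
Best responses: q_U = (217 - 4q_B)/10, q_B = (192 - 4q_U)/12.
Solving the pair: q_U = 459/26, q_B = 263/26.
Total output Q = 459/26 + 263/26 = 361/13.

27.77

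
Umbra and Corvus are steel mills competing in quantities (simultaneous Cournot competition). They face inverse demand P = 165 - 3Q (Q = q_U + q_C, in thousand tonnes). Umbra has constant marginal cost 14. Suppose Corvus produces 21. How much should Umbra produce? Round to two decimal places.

With the rival's output fixed at 21, Umbra's profit is π_U = (165 - 3·21 - 3q_U)q_U - (14q_U) = (102 - 3q_U)q_U - (14q_U).
∂π_U/∂q_U = 88 - 6q_U = 0, so q_U = 44/3.

14.67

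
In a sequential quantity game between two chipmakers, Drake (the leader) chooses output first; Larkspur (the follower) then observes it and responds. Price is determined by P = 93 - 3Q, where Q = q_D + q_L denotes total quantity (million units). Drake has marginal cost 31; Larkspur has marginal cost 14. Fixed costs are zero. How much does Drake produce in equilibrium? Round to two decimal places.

Solve by backward induction. Given q_D, the follower Larkspur maximises π_L = (93 - 3q_D - 3q_L)q_L - 14q_L.
Setting the follower's marginal profit to zero, 79 - 3q_D - 6q_L = 0, i.e. q_L = (79 - 3q_D)/6.
Drake substitutes q_L(q_D) into its own profit: π_D = q_D(93 - 3q_D - (79 - 3q_D)/2) - 31q_D = (107/2 - (3/2)q_D)q_D - 31q_D.
The leader's first-order condition 45/2 - 3q_D = 0 yields q_D = 15/2.
Then q_L = (79 - 3·(15/2))/6 = 113/12.

7.50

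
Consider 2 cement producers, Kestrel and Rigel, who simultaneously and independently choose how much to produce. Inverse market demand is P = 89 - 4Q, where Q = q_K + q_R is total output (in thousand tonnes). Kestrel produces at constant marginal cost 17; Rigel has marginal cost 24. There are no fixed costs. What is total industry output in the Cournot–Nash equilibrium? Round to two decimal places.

Kestrel's profit: π_K = (89 - 4Q)q_K - (17q_K). Setting ∂π_K/∂q_K = 0: 72 - 8q_K - 4(q_R) = 0.
Rigel's profit: π_R = (89 - 4Q)q_R - (24q_R). Setting ∂π_R/∂q_R = 0: 65 - 8q_R - 4(q_K) = 0.
Rearranging gives the reaction functions q_K = (72 - 4q_R)/8 and q_R = (65 - 4q_K)/8.
Substituting one into the other gives q_K = 79/12 and q_R = 29/6.
Total output Q = 79/12 + 29/6 = 137/12.

11.42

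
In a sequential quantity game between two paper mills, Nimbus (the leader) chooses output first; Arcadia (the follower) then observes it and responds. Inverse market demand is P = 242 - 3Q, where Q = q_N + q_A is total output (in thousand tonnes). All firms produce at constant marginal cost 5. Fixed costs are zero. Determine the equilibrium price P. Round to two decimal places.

The follower Arcadia best-responds to any q_N: π_A = (242 - 3Q)q_A - 5q_A.
Follower FOC: 237 - 3q_N - 6q_A = 0, so q_A(q_N) = (237 - 3q_N)/6.
The leader anticipates this reaction. Substituting into P = 242 - 3Q gives P = 247/2 - (3/2)q_N, so π_N = (247/2 - (3/2)q_N)q_N - 5q_N.
Maximising: ∂π_N/∂q_N = 237/2 - 3q_N = 0, giving q_N = 79/2.
Then q_A = (237 - 3·(79/2))/6 = 79/4.
Total output Q = 237/4, so price P = 242 - 3·(237/4) = 257/4.

64.25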